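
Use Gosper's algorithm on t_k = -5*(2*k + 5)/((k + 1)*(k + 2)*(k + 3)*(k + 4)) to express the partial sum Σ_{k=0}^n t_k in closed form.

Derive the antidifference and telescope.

r(k) = (k + 1)*(2*k + 7)/((k + 5)*(2*k + 5)) after simplifying.
Gosper form: A/B · C(k+1)/C(k) with A=k + 1, B=k + 5, C=k + 5/2.
Solve (k + 1)·f(k+1) − (k + 4)·f(k) = k + 5/2.
d = 3 from the (1,1,1) case.
Match coefficients ⇒ f(k) = k*(k + 2)*(k + 4)/6.
So s_k = (B(k−1)f/C)·t_k = (k*(k + 2)*(k + 4)**2/(3*(2*k + 5)))·t_k = 5*k*(-k - 4)/(3*(k**2 + 4*k + 3)).
Verify: 5*(-2*k - 5)/(k**4 + 10*k**3 + 35*k**2 + 50*k + 24) matches t_k.
Σ_(k=0)^n t_k = s_(n+1) − s_(0) = (5*(-n**2 - 6*n - 5)/(3*(n**2 + 6*n + 8))) − (0), i.e. 5*(-n**2 - 6*n - 5)/(3*(n**2 + 6*n + 8)).

S(n) = 5*(-n**2 - 6*n - 5)/(3*(n**2 + 6*n + 8))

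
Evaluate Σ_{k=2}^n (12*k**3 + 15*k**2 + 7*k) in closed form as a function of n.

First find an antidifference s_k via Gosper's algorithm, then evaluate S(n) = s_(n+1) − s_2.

t_(k+1)/t_k = (12*k**3 + 51*k**2 + 73*k + 34)/(k*(12*k**2 + 15*k + 7)).
Normal form (A,B,C) = (1, 1, k**3 + 5*k**2/4 + 7*k/12).
f must satisfy (1)·f(k+1) − (1)·f(k) = k**3 + 5*k**2/4 + 7*k/12.
Degrees (0,0,3) ⇒ d ≤ 4.
Solving with deg f ≤ 4: f(k) = k*(k - 1)*(3*k**2 + 2*k + 1)/12.
Then R = B(k−1)f/C = (k - 1)*(3*k**2 + 2*k + 1)/(12*k**2 + 15*k + 7), so s_k = R(k)·t_k = k*(3*k**3 - k**2 - k - 1).
Check: Δs_k = k*(12*k**2 + 15*k + 7). ✓
Evaluate: s_(n+1) = n*(3*n**3 + 11*n**2 + 14*n + 6); subtract s_(2) = 34 ⇒ S(n) = 3*n**4 + 11*n**3 + 14*n**2 + 6*n - 34.

S(n) = 3*n**4 + 11*n**3 + 14*n**2 + 6*n - 34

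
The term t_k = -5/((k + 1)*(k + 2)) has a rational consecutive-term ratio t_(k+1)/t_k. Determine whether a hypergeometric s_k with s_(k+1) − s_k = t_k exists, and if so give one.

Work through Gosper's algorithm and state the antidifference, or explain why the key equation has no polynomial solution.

s_k = -5*k/(k + 1)

Compute t_(k+1)/t_k: get (k + 1)/(k + 3).
Gosper form: A/B · C(k+1)/C(k) with A=k + 1, B=k + 3, C=1.
f must satisfy (k + 1)·f(k+1) − (k + 2)·f(k) = 1.
Degrees (1,1,0) ⇒ d ≤ 1.
Coefficient equations give f(k) = k.
Then R = B(k−1)f/C = k*(k + 2), so s_k = R(k)·t_k = -5*k/(k + 1).
s_(k+1) − s_k = -5/(k**2 + 3*k + 2) = t_k.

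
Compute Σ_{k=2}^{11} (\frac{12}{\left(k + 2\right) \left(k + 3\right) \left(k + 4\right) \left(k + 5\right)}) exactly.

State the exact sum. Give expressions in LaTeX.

Σ = 9/280

Ratio r(k) = (k + 2)/(k + 6).
So A=k + 2 and B=k + 6, with C=1.
Set up (k + 2)·f(k+1) − (k + 5)·f(k) − (1) = 0.
deg f ≤ 3 (via 1,1,0).
Solving with deg f ≤ 3: f(k) = k*(k**2 + 9*k + 26)/72.
Certificate R = B(k−1)f/C = k*(k + 5)*(k**2 + 9*k + 26)/72 gives s_k = k*(k**2 + 9*k + 26)/(6*(k + 2)*(k + 3)*(k + 4)).
s_(k+1) − s_k = 12/(k**4 + 14*k**3 + 71*k**2 + 154*k + 120) = t_k.
Telescoping: Σ = s_(12) − s_(2) = 139/840 − (2/15) = 9/280.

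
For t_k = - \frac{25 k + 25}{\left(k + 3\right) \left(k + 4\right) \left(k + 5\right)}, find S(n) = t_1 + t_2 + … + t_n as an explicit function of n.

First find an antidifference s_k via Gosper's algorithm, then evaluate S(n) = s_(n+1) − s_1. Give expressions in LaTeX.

Compute t_(k+1)/t_k: get (k + 2)*(k + 3)/((k + 1)*(k + 6)).
So A=k + 3 and B=k + 6, with C=k + 1.
Solve (k + 3)·f(k+1) − (k + 5)·f(k) = k + 1.
Bound: deg f ≤ 2.
Match coefficients ⇒ f(k) = k*(k + 1)/6.
Get s_k = R·t_k = -25*k*(k + 1)/(6*(k + 3)*(k + 4)) with R(k) = B(k−1)f(k)/C(k) = k*(k + 5)/6.
Check: Δs_k = 25*(-k - 1)/(k**3 + 12*k**2 + 47*k + 60). ✓
Σ_(k=1)^n t_k = s_(n+1) − s_(1) = (25*(-n**2 - 3*n - 2)/(6*(n**2 + 9*n + 20))) − (-5/12), i.e. 5*n*(-3*n - 7)/(4*(n**2 + 9*n + 20)).

S(n) = \frac{5 n \left(- 3 n - 7\right)}{4 \left(n^{2} + 9 n + 20\right)}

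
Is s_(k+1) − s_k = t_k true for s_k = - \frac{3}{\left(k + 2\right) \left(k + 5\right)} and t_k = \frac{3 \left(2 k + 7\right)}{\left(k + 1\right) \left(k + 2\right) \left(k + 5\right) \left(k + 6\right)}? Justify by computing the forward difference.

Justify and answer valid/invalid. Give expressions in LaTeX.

s_(k+1) = -3/((k + 3)*(k + 6))
s_(k+1) − s_k = 6*(k + 4)/(k**4 + 16*k**3 + 91*k**2 + 216*k + 180)
(s_(k+1) − s_k) − t_k = 3*(-3*k - 13)/(k**5 + 17*k**4 + 107*k**3 + 307*k**2 + 396*k + 180)

Invalid: residual \frac{3 \left(- 3 k - 13\right)}{k^{5} + 17 k^{4} + 107 k^{3} + 307 k^{2} + 396 k + 180} ≠ 0.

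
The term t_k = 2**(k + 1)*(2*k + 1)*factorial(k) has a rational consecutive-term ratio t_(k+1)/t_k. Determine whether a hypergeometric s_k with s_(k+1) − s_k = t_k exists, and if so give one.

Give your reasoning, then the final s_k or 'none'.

s_k = 2**(k + 1)*factorial(k)

Compute t_(k+1)/t_k: get 2*(k + 1)*(2*k + 3)/(2*k + 1).
Factor: A=2*k + 2; B=1; C=k + 1/2.
Solve (2*k + 2)·f(k+1) − (1)·f(k) = k + 1/2.
d = 0 from the (1,0,1) case.
Solve for f: f(k) = 1/2 (degree 0 ≤ 0).
Then R = B(k−1)f/C = 1/(2*k + 1), so s_k = R(k)·t_k = 2**(k + 1)*factorial(k).
Δs = 2**(k + 1)*(2*k + 1)*factorial(k), as required.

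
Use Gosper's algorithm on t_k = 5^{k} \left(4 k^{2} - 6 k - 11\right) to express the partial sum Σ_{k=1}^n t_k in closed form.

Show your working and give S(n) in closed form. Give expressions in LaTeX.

S(n) = 5 \cdot 5^{n} n^{2} - 10 \cdot 5^{n} n - 10 \cdot 5^{n} + 10

Step 1: r(k) = 5*(4*k**2 + 2*k - 13)/(4*k**2 - 6*k - 11).
Take A(k)=5, B(k)=1, C(k)=k**2 - 3*k/2 - 11/4.
Set up (5)·f(k+1) − (1)·f(k) − (k**2 - 3*k/2 - 11/4) = 0.
Bound: deg f ≤ 2.
Solving with deg f ≤ 2: f(k) = (k**2 - 4*k + 1)/4.
So s_k = (B(k−1)f/C)·t_k = ((k**2 - 4*k + 1)/(4*k**2 - 6*k - 11))·t_k = 5**k*(k**2 - 4*k + 1).
Check: Δs_k = 5**k*(4*k**2 - 6*k - 11). ✓
Σ_(k=1)^n t_k = s_(n+1) − s_(1) = (5**(n + 1)*(n**2 - 2*n - 2)) − (-10), i.e. 5*5**n*n**2 - 10*5**n*n - 10*5**n + 10.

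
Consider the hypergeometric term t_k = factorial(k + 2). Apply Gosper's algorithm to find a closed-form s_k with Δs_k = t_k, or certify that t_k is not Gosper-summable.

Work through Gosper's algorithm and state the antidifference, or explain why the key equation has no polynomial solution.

none — t_k is not Gosper-summable

r(k) = k + 3 after simplifying.
Normal form (A,B,C) = (k + 3, 1, 1).
f must satisfy (k + 3)·f(k+1) − (1)·f(k) = 1.
Degrees (1,0,0) ⇒ d ≤ -1.
d = -1 < 0 ⇒ no nonzero polynomial f; not summable.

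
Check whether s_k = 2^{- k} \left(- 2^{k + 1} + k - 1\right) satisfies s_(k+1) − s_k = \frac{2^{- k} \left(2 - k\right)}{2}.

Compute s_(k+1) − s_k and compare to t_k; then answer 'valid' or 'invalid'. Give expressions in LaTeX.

valid; difference matches t_k

s_(k+1) = -2 + k/(2*2**k)
s_(k+1) − s_k = (2 - k)/(2*2**k)
(s_(k+1) − s_k) − t_k = 0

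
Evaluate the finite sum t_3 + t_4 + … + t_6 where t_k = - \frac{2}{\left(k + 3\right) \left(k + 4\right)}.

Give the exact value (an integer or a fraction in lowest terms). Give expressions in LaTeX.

r(k) = (k + 3)/(k + 5) after simplifying.
So A=k + 3 and B=k + 5, with C=1.
Need (k + 3)·f(k+1) − (k + 4)·f(k) = 1.
d = 1 from the (1,1,0) case.
Coefficient equations give f(k) = k/3.
So s_k = (B(k−1)f/C)·t_k = (k*(k + 4)/3)·t_k = -2*k/(3*k + 9).
Verify: -2/(k**2 + 7*k + 12) matches t_k.
Sum = s_(7) − s_(3); s_(7) = -7/15, s_(3) = -1/3 ⇒ -2/15.

Σ = -2/15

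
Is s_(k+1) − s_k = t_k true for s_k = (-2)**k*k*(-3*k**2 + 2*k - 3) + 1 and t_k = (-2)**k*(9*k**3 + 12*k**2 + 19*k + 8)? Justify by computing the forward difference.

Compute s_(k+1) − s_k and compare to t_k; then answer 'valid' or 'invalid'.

valid; difference matches t_k

s_(k+1) = -(-2)**(k + 1)*(k + 1)*(-2*k + 3*(k + 1)**2 + 1) + 1
s_(k+1) − s_k = (-2)**k*(9*k**3 + 12*k**2 + 19*k + 8)
(s_(k+1) − s_k) − t_k = 0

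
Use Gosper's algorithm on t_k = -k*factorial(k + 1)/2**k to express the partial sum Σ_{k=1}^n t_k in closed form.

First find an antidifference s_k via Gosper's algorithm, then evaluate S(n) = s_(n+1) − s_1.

S(n) = 2 - factorial(n + 2)/2**n

r(k) = (k + 1)*(k + 2)/(2*k) after simplifying.
A = k/2 + 1, B = 1, C = k.
Key eq: (k/2 + 1)·f(k+1) = (1)·f(k) + (k).
From deg A=1, deg B=0, deg C=1: d=0.
A polynomial solution: f(k) = 2.
So s_k = (B(k−1)f/C)·t_k = (2/k)·t_k = -2**(1 - k)*factorial(k + 1).
s_(k+1) − s_k = -k*factorial(k + 1)/2**k = t_k.
Σ_(k=1)^n t_k = s_(n+1) − s_(1) = (-factorial(n + 2)/2**n) − (-2), i.e. 2 - factorial(n + 2)/2**n.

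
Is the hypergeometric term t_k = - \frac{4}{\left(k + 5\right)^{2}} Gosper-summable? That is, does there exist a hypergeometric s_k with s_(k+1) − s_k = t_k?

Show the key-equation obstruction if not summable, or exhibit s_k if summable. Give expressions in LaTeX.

Step 1: r(k) = (k + 5)**2/(k + 6)**2.
A = k**2 + 10*k + 25, B = k**2 + 12*k + 36, C = 1.
Key eq: (k**2 + 10*k + 25)·f(k+1) = (k**2 + 10*k + 25)·f(k) + (1).
Degrees (2,2,0) ⇒ d ≤ 0.
Put f(k) = c0: A·f(k+1) − B(k−1)·f(k) − C = -1; need -1 = 0 — inconsistent ⇒ no f, not summable.

No — key equation has no polynomial f.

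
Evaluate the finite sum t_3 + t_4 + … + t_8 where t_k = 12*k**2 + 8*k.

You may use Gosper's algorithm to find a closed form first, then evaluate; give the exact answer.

Σ = 2652

Ratio r(k) = (3*k**2 + 8*k + 5)/(k*(3*k + 2)).
Normal form (A,B,C) = (1, 1, k**2 + 2*k/3).
Set up (1)·f(k+1) − (1)·f(k) − (k**2 + 2*k/3) = 0.
Degrees (0,0,2) ⇒ d ≤ 3.
Coefficient equations give f(k) = k*(k - 1)*(2*k + 1)/6.
Certificate R = B(k−1)f/C = (k - 1)*(2*k + 1)/(2*(3*k + 2)) gives s_k = 2*k*(2*k**2 - k - 1).
Check: Δs_k = 4*k*(3*k + 2). ✓
Telescoping: Σ = s_(9) − s_(3) = 2736 − (84) = 2652.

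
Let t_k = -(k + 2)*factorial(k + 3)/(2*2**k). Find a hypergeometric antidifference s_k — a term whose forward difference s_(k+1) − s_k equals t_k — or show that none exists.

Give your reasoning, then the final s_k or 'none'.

s_k = -factorial(k + 3)/2**k

r(k) = (k + 3)*(k + 4)/(2*(k + 2)) after simplifying.
Factor: A=k/2 + 2; B=1; C=k + 2.
Need (k/2 + 2)·f(k+1) − (1)·f(k) = k + 2.
d = 0 from the (1,0,1) case.
Solving with deg f ≤ 0: f(k) = 2.
R(k) = B(k−1)·f(k)/C(k) = 2/(k + 2); s_k = R·t_k = -factorial(k + 3)/2**k.
Δs = -(k + 2)*factorial(k + 3)/(2*2**k), as required.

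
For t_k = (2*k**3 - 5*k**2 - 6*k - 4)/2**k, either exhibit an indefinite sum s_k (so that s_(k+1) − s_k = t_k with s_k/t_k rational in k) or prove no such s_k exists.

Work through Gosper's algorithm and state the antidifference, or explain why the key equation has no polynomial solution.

s_k = 2**(1 - k)*(-2*k**3 - k**2 - 2*k - 1)

Ratio r(k) = (2*k**3 + k**2 - 10*k - 13)/(2*(2*k**3 - 5*k**2 - 6*k - 4)).
Take A(k)=1/2, B(k)=1, C(k)=k**3 - 5*k**2/2 - 3*k - 2.
Solve (1/2)·f(k+1) − (1)·f(k) = k**3 - 5*k**2/2 - 3*k - 2.
From deg A=0, deg B=0, deg C=3: d=3.
Match coefficients ⇒ f(k) = -(2*k + 1)*(k**2 + 1).
R(k) = B(k−1)·f(k)/C(k) = -2*(2*k + 1)*(k**2 + 1)/(2*k**3 - 5*k**2 - 6*k - 4); s_k = R·t_k = 2**(1 - k)*(-2*k**3 - k**2 - 2*k - 1).
s_(k+1) − s_k = (2*k**3 - 5*k**2 - 6*k - 4)/2**k = t_k.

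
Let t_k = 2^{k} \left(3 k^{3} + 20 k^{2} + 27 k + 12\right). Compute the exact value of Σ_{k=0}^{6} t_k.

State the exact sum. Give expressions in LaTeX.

Compute t_(k+1)/t_k: get 2*(3*k**3 + 29*k**2 + 76*k + 62)/(3*k**3 + 20*k**2 + 27*k + 12).
So A=2 and B=1, with C=k**3 + 20*k**2/3 + 9*k + 4.
Need (2)·f(k+1) − (1)·f(k) = k**3 + 20*k**2/3 + 9*k + 4.
From deg A=0, deg B=0, deg C=3: d=3.
A polynomial solution: f(k) = k*(3*k**2 + 2*k + 1)/3.
Then R = B(k−1)f/C = k*(3*k**2 + 2*k + 1)/(3*k**3 + 20*k**2 + 27*k + 12), so s_k = R(k)·t_k = 2**k*k*(3*k**2 + 2*k + 1).
Verify: 2**k*(3*k**3 + 20*k**2 + 27*k + 12) matches t_k.
Telescoping: Σ = s_(7) − s_(0) = 145152 − (0) = 145152.

Σ = 145152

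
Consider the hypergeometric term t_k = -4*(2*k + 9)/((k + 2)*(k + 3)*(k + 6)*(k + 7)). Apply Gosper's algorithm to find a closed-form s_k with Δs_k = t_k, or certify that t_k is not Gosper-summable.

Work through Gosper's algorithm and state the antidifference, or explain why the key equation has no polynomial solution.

Compute t_(k+1)/t_k: get (k + 2)*(k + 6)*(2*k + 11)/((k + 4)*(k + 8)*(2*k + 9)).
Factor: A=k + 2; B=k + 8; C=k**3 + 27*k**2/2 + 121*k/2 + 90.
Solve (k + 2)·f(k+1) − (k + 7)·f(k) = k**3 + 27*k**2/2 + 121*k/2 + 90.
Bound: deg f ≤ 5.
Solve for f: f(k) = k*(k + 3)*(k + 4)*(k + 5)*(k + 8)/24 (degree 5 ≤ 5).
R(k) = B(k−1)·f(k)/C(k) = k*(k + 3)*(k + 7)*(k + 8)/(12*(2*k + 9)); s_k = R·t_k = k*(-k - 8)/(3*(k**2 + 8*k + 12)).
Δs = 4*(-2*k - 9)/(k**4 + 18*k**3 + 113*k**2 + 288*k + 252), as required.

s_k = k*(-k - 8)/(3*(k**2 + 8*k + 12))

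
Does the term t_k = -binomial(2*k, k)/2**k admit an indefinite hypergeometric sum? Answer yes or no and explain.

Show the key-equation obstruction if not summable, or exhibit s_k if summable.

Ratio r(k) = (2*k + 1)/(k + 1).
So A=2*k + 1 and B=k + 1, with C=1.
Key eq: (2*k + 1)·f(k+1) = (k)·f(k) + (1).
From deg A=1, deg B=1, deg C=0: d=-1.
deg f ≤ -1 is impossible — no certificate.

No; the degree bound rules out any f.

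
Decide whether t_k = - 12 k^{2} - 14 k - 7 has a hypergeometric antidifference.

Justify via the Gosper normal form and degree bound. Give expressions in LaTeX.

Ratio r(k) = (12*k**2 + 38*k + 33)/(12*k**2 + 14*k + 7).
Take A(k)=1, B(k)=1, C(k)=k**2 + 7*k/6 + 7/12.
Need (1)·f(k+1) − (1)·f(k) = k**2 + 7*k/6 + 7/12.
d = 3 from the (0,0,2) case.
A polynomial solution: f(k) = k*(4*k**2 + k + 2)/12.
So s_k = (B(k−1)f/C)·t_k = (k*(4*k**2 + k + 2)/(12*k**2 + 14*k + 7))·t_k = k*(-4*k**2 - k - 2).
Δs = -12*k**2 - 14*k - 7, as required.

Yes. s_k = k \left(- 4 k^{2} - k - 2\right).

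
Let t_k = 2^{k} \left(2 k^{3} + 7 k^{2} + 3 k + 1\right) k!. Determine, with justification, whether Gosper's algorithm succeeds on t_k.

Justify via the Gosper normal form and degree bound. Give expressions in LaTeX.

Compute t_(k+1)/t_k: get 2*(2*k**4 + 15*k**3 + 36*k**2 + 36*k + 13)/(2*k**3 + 7*k**2 + 3*k + 1).
Gosper form: A/B · C(k+1)/C(k) with A=2*k + 2, B=1, C=k**3 + 7*k**2/2 + 3*k/2 + 1/2.
f must satisfy (2*k + 2)·f(k+1) − (1)·f(k) = k**3 + 7*k**2/2 + 3*k/2 + 1/2.
From deg A=1, deg B=0, deg C=3: d=2.
Solving with deg f ≤ 2: f(k) = (k**2 + k - 3)/2.
Get s_k = R·t_k = 2**k*(k**2 + k - 3)*factorial(k) with R(k) = B(k−1)f(k)/C(k) = (k**2 + k - 3)/(2*k**3 + 7*k**2 + 3*k + 1).
Check: Δs_k = 2**k*(2*k**3 + 7*k**2 + 3*k + 1)*factorial(k). ✓

Yes. s_k = 2^{k} \left(k^{2} + k - 3\right) k!.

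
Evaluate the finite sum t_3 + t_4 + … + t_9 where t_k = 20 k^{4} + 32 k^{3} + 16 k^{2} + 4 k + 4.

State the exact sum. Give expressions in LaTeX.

Compute t_(k+1)/t_k: get (5*k**4 + 28*k**3 + 58*k**2 + 53*k + 19)/(5*k**4 + 8*k**3 + 4*k**2 + k + 1).
So A=1 and B=1, with C=k**4 + 8*k**3/5 + 4*k**2/5 + k/5 + 1/5.
Set up (1)·f(k+1) − (1)·f(k) − (k**4 + 8*k**3/5 + 4*k**2/5 + k/5 + 1/5) = 0.
From deg A=0, deg B=0, deg C=4: d=5.
A polynomial solution: f(k) = k*(2*k**4 - k**3 - 2*k**2 + k + 2)/10.
Get s_k = R·t_k = 2*k*(2*k**4 - k**3 - 2*k**2 + k + 2) with R(k) = B(k−1)f(k)/C(k) = k*(2*k**4 - k**3 - 2*k**2 + k + 2)/(2*(5*k**4 + 8*k**3 + 4*k**2 + k + 1)).
s_(k+1) − s_k = 20*k**4 + 32*k**3 + 16*k**2 + 4*k + 4 = t_k.
Telescoping: Σ = s_(10) − s_(3) = 376240 − (732) = 375508.

Σ = 375508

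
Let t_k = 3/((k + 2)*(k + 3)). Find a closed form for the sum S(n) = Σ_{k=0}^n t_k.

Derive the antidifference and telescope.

S(n) = 3*(n + 1)/(2*(n + 3))

Step 1: r(k) = (k + 2)/(k + 4).
Normal form (A,B,C) = (k + 2, k + 4, 1).
f must satisfy (k + 2)·f(k+1) − (k + 3)·f(k) = 1.
Bound: deg f ≤ 1.
Match coefficients ⇒ f(k) = k/2.
R(k) = B(k−1)·f(k)/C(k) = k*(k + 3)/2; s_k = R·t_k = 3*k/(2*(k + 2)).
Check: Δs_k = 3/(k**2 + 5*k + 6). ✓
Evaluate: s_(n+1) = 3*(n + 1)/(2*(n + 3)); subtract s_(0) = 0 ⇒ S(n) = 3*(n + 1)/(2*(n + 3)).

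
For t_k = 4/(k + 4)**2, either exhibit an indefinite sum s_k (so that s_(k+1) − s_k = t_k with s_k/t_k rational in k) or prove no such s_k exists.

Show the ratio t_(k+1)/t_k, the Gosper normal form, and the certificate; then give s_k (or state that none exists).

none (Gosper's algorithm certifies no s_k)

Ratio r(k) = (k + 4)**2/(k + 5)**2.
Gosper form: A/B · C(k+1)/C(k) with A=k**2 + 8*k + 16, B=k**2 + 10*k + 25, C=1.
Solve (k**2 + 8*k + 16)·f(k+1) − (k**2 + 8*k + 16)·f(k) = 1.
Bound: deg f ≤ 0.
Write f(k) = c0. Then LHS − RHS = -1, requiring -1 = 0: contradictory. No certificate.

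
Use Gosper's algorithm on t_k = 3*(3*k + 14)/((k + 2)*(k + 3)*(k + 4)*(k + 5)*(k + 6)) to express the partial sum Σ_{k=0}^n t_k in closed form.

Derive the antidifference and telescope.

Step 1: r(k) = (k + 2)*(3*k + 17)/((k + 7)*(3*k + 14)).
Take A(k)=k + 2, B(k)=k + 7, C(k)=k + 14/3.
Set up (k + 2)·f(k+1) − (k + 6)·f(k) − (k + 14/3) = 0.
Bound: deg f ≤ 4.
Coefficient equations give f(k) = k*(k + 4)*(k**2 + 10*k + 31)/90.
Get s_k = R·t_k = k*(k**2 + 10*k + 31)/(10*(k**3 + 10*k**2 + 31*k + 30)) with R(k) = B(k−1)f(k)/C(k) = k*(k + 4)*(k + 6)*(k**2 + 10*k + 31)/(30*(3*k + 14)).
Check: Δs_k = 3*(3*k + 14)/(k**5 + 20*k**4 + 155*k**3 + 580*k**2 + 1044*k + 720). ✓
Σ_(k=0)^n t_k = s_(n+1) − s_(0) = ((n**3 + 13*n**2 + 54*n + 42)/(10*(n**3 + 13*n**2 + 54*n + 72))) − (0), i.e. (n**3 + 13*n**2 + 54*n + 42)/(10*(n**3 + 13*n**2 + 54*n + 72)).

S(n) = (n**3 + 13*n**2 + 54*n + 42)/(10*(n**3 + 13*n**2 + 54*n + 72))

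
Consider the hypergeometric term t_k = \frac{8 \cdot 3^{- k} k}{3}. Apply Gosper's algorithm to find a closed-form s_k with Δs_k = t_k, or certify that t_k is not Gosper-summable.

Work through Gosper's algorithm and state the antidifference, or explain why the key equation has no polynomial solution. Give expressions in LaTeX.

t_(k+1)/t_k = (k + 1)/(3*k).
Normal form (A,B,C) = (1/3, 1, k).
Need (1/3)·f(k+1) − (1)·f(k) = k.
Bound: deg f ≤ 1.
Match coefficients ⇒ f(k) = -3*(2*k + 1)/4.
Certificate R = B(k−1)f/C = -3*(2*k + 1)/(4*k) gives s_k = 2*(-2*k - 1)/3**k.
Δs = 8*k/(3*3**k), as required.

s_k = 2 \cdot 3^{- k} \left(- 2 k - 1\right)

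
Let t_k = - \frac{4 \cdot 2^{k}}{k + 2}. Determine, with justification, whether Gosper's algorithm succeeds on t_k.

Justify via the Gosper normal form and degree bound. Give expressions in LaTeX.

No — negative degree bound, so no certificate f.

Compute t_(k+1)/t_k: get 2*(k + 2)/(k + 3).
Factor: A=2*k + 4; B=k + 3; C=1.
Need (2*k + 4)·f(k+1) − (k + 2)·f(k) = 1.
Degrees (1,1,0) ⇒ d ≤ -1.
Negative degree bound (-1): no f exists, t_k not Gosper-summable.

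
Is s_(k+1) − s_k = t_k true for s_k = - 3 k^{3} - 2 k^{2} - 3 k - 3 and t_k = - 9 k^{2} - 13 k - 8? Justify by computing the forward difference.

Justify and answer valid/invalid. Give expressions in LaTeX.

s_(k+1) = -3*k**3 - 11*k**2 - 16*k - 11
s_(k+1) − s_k = -9*k**2 - 13*k - 8
(s_(k+1) − s_k) − t_k = 0

Valid — Δs_k = t_k.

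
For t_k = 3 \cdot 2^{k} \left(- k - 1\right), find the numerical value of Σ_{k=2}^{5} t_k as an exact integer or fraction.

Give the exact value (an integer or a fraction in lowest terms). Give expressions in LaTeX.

Ratio r(k) = 2*(k + 2)/(k + 1).
A = 2, B = 1, C = k + 1.
Key eq: (2)·f(k+1) = (1)·f(k) + (k + 1).
From deg A=0, deg B=0, deg C=1: d=1.
Coefficient equations give f(k) = k - 1.
So s_k = (B(k−1)f/C)·t_k = ((k - 1)/(k + 1))·t_k = 3*2**k*(1 - k).
s_(k+1) − s_k = 3*2**k*(-k - 1) = t_k.
Telescoping: Σ = s_(6) − s_(2) = -960 − (-12) = -948.

Σ = -948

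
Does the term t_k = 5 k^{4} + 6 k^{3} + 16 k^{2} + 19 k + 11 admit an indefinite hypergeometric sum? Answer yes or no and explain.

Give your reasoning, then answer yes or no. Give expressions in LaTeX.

Compute t_(k+1)/t_k: get (5*k**4 + 26*k**3 + 64*k**2 + 89*k + 57)/(5*k**4 + 6*k**3 + 16*k**2 + 19*k + 11).
Take A(k)=1, B(k)=1, C(k)=k**4 + 6*k**3/5 + 16*k**2/5 + 19*k/5 + 11/5.
Key eq: (1)·f(k+1) = (1)·f(k) + (k**4 + 6*k**3/5 + 16*k**2/5 + 19*k/5 + 11/5).
From deg A=0, deg B=0, deg C=4: d=5.
Solving with deg f ≤ 5: f(k) = k*(k**4 - k**3 + 4*k**2 + 3*k + 4)/5.
Certificate R = B(k−1)f/C = k*(k**4 - k**3 + 4*k**2 + 3*k + 4)/(5*k**4 + 6*k**3 + 16*k**2 + 19*k + 11) gives s_k = k*(k**4 - k**3 + 4*k**2 + 3*k + 4).
Δs = 5*k**4 + 6*k**3 + 16*k**2 + 19*k + 11, as required.

Yes. s_k = k \left(k^{4} - k^{3} + 4 k^{2} + 3 k + 4\right).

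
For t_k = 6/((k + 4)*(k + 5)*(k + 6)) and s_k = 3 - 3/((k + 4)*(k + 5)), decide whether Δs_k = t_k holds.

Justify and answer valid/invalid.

s_(k+1) = 3 - 3/((k + 5)*(k + 6))
s_(k+1) − s_k = 6/(k**3 + 15*k**2 + 74*k + 120)
(s_(k+1) − s_k) − t_k = 0

valid; difference matches t_k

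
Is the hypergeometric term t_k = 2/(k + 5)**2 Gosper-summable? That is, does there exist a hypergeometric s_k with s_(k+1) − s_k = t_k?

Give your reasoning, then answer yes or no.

No — the linear system for f has no solution.

The ratio is (k + 5)**2/(k + 6)**2.
A = k**2 + 10*k + 25, B = k**2 + 12*k + 36, C = 1.
Key eq: (k**2 + 10*k + 25)·f(k+1) = (k**2 + 10*k + 25)·f(k) + (1).
From deg A=2, deg B=2, deg C=0: d=0.
f = c0 ⇒ A·f(k+1) − B(k−1)·f(k) − C = -1. The system {-1 = 0} is inconsistent; no antidifference.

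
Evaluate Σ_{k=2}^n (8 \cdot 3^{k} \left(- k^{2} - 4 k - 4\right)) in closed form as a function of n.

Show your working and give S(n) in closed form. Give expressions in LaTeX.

S(n) = - 12 \cdot 3^{n} n^{2} - 36 \cdot 3^{n} n - 36 \cdot 3^{n} + 252

r(k) = 3*(k**2 + 6*k + 9)/(k**2 + 4*k + 4) after simplifying.
A = 3, B = 1, C = k**2 + 4*k + 4.
Solve (3)·f(k+1) − (1)·f(k) = k**2 + 4*k + 4.
From deg A=0, deg B=0, deg C=2: d=2.
Coefficient equations give f(k) = (k**2 + k + 1)/2.
So s_k = (B(k−1)f/C)·t_k = ((k**2 + k + 1)/(2*(k + 2)**2))·t_k = 4*3**k*(-k**2 - k - 1).
s_(k+1) − s_k = 8*3**k*(-k**2 - 4*k - 4) = t_k.
Evaluate: s_(n+1) = 12*3**n*(-n**2 - 3*n - 3); subtract s_(2) = -252 ⇒ S(n) = -12*3**n*n**2 - 36*3**n*n - 36*3**n + 252.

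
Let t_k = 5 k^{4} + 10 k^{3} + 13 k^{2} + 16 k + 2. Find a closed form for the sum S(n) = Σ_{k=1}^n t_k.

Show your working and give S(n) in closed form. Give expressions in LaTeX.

The ratio is (5*k**4 + 30*k**3 + 73*k**2 + 92*k + 46)/(5*k**4 + 10*k**3 + 13*k**2 + 16*k + 2).
Take A(k)=1, B(k)=1, C(k)=k**4 + 2*k**3 + 13*k**2/5 + 16*k/5 + 2/5.
f must satisfy (1)·f(k+1) − (1)·f(k) = k**4 + 2*k**3 + 13*k**2/5 + 16*k/5 + 2/5.
Bound: deg f ≤ 5.
Solving with deg f ≤ 5: f(k) = k*(k**4 + k**2 + 4*k - 4)/5.
So s_k = (B(k−1)f/C)·t_k = (k*(k**4 + k**2 + 4*k - 4)/(5*k**4 + 10*k**3 + 13*k**2 + 16*k + 2))·t_k = k*(k**4 + k**2 + 4*k - 4).
Verify: 5*k**4 + 10*k**3 + 13*k**2 + 16*k + 2 matches t_k.
Telescope: S(n) = s_(n+1) − s_(1) = n**5 + 5*n**4 + 11*n**3 + 17*n**2 + 12*n + 2 − (2) = n*(n**4 + 5*n**3 + 11*n**2 + 17*n + 12).

S(n) = n \left(n^{4} + 5 n^{3} + 11 n^{2} + 17 n + 12\right)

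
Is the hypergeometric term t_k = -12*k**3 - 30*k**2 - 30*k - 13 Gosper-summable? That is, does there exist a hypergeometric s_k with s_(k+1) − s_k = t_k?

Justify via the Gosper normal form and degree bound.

t_(k+1)/t_k = (12*k**3 + 66*k**2 + 126*k + 85)/(12*k**3 + 30*k**2 + 30*k + 13).
Normal form (A,B,C) = (1, 1, k**3 + 5*k**2/2 + 5*k/2 + 13/12).
f must satisfy (1)·f(k+1) − (1)·f(k) = k**3 + 5*k**2/2 + 5*k/2 + 13/12.
deg f ≤ 4 (via 0,0,3).
Solving with deg f ≤ 4: f(k) = k*(3*k**3 + 4*k**2 + 3*k + 3)/12.
So s_k = (B(k−1)f/C)·t_k = (k*(3*k**3 + 4*k**2 + 3*k + 3)/(12*k**3 + 30*k**2 + 30*k + 13))·t_k = k*(-3*k**3 - 4*k**2 - 3*k - 3).
Check: Δs_k = -12*k**3 - 30*k**2 - 30*k - 13. ✓

Yes. s_k = k*(-3*k**3 - 4*k**2 - 3*k - 3).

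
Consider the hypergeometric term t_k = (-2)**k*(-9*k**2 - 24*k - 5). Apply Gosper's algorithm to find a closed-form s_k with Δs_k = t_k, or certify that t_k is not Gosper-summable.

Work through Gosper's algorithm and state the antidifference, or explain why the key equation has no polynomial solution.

s_k = (-2)**k*(3*k**2 + 4*k - 3)

Ratio r(k) = 2*(-9*k**2 - 42*k - 38)/(9*k**2 + 24*k + 5).
Factor: A=-2; B=1; C=k**2 + 8*k/3 + 5/9.
Set up (-2)·f(k+1) − (1)·f(k) − (k**2 + 8*k/3 + 5/9) = 0.
Bound: deg f ≤ 2.
Coefficient equations give f(k) = -(3*k**2 + 4*k - 3)/9.
Certificate R = B(k−1)f/C = -(3*k**2 + 4*k - 3)/(9*k**2 + 24*k + 5) gives s_k = (-2)**k*(3*k**2 + 4*k - 3).
Δs = (-2)**k*(-9*k**2 - 24*k - 5), as required.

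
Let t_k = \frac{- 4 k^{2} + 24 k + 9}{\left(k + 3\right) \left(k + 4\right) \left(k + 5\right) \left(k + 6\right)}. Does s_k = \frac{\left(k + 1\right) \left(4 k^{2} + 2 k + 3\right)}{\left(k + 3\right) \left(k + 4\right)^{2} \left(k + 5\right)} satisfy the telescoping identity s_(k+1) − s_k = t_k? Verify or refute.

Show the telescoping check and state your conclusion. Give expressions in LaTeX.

s_(k+1) = (k + 2)*(2*k + 4*(k + 1)**2 + 5)/((k + 4)*(k + 5)**2*(k + 6))
s_(k+1) − s_k = (-4*k**4 + 12*k**3 + 199*k**2 + 291*k + 126)/(k**6 + 27*k**5 + 301*k**4 + 1773*k**3 + 5818*k**2 + 10080*k + 7200)
(s_(k+1) − s_k) − t_k = 6*(4*k**3 + 9*k**2 - 45*k - 9)/(k**6 + 27*k**5 + 301*k**4 + 1773*k**3 + 5818*k**2 + 10080*k + 7200)

Invalid: residual \frac{6 \left(4 k^{3} + 9 k^{2} - 45 k - 9\right)}{k^{6} + 27 k^{5} + 301 k^{4} + 1773 k^{3} + 5818 k^{2} + 10080 k + 7200} ≠ 0.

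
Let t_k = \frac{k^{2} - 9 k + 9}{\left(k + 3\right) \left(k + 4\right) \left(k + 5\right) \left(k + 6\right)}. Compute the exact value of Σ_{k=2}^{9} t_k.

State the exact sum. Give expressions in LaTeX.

Σ = -2/195

Compute t_(k+1)/t_k: get -(k + 3)*(9*k - (k + 1)**2)/((k + 7)*(k**2 - 9*k + 9)).
Take A(k)=k + 3, B(k)=k + 7, C(k)=k**2 - 9*k + 9.
f must satisfy (k + 3)·f(k+1) − (k + 6)·f(k) = k**2 - 9*k + 9.
d = 3 from the (1,1,2) case.
Solve for f: f(k) = k*(k**2 - 8*k + 67)/20 (degree 3 ≤ 3).
Then R = B(k−1)f/C = k*(k + 6)*(k**2 - 8*k + 67)/(20*(k**2 - 9*k + 9)), so s_k = R(k)·t_k = k*(k**2 - 8*k + 67)/(20*(k + 3)*(k + 4)*(k + 5)).
Verify: (k**2 - 9*k + 9)/(k**4 + 18*k**3 + 119*k**2 + 342*k + 360) matches t_k.
Σ_(k=2)^(9) t_k = s_(10) − s_(2) = 29/1820 − (11/420) = -2/195.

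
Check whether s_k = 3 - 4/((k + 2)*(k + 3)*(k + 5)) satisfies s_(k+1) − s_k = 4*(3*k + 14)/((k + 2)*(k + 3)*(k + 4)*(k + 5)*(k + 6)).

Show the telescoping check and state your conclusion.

Valid — Δs_k = t_k.

s_(k+1) = 3 - 4/((k + 3)*(k + 4)*(k + 6))
s_(k+1) − s_k = 4*(3*k + 14)/(k**5 + 20*k**4 + 155*k**3 + 580*k**2 + 1044*k + 720)
(s_(k+1) − s_k) − t_k = 0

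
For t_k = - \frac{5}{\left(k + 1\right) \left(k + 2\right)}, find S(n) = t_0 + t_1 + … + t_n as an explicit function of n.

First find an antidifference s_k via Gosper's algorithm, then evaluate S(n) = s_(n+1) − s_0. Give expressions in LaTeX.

Step 1: r(k) = (k + 1)/(k + 3).
A = k + 1, B = k + 3, C = 1.
Need (k + 1)·f(k+1) − (k + 2)·f(k) = 1.
Bound: deg f ≤ 1.
Match coefficients ⇒ f(k) = k.
R(k) = B(k−1)·f(k)/C(k) = k*(k + 2); s_k = R·t_k = -5*k/(k + 1).
Verify: -5/(k**2 + 3*k + 2) matches t_k.
s_(n+1) = 5*(-n - 1)/(n + 2) and s_(0) = 0, so S(n) = 5*(-n - 1)/(n + 2).

S(n) = \frac{5 \left(- n - 1\right)}{n + 2}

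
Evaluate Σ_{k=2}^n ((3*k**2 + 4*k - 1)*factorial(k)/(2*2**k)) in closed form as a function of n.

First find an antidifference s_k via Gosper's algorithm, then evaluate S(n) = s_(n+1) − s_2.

t_(k+1)/t_k = (k + 1)*(4*k + 3*(k + 1)**2 + 3)/(2*(3*k**2 + 4*k - 1)).
A = k/2 + 1/2, B = 1, C = k**2 + 4*k/3 - 1/3.
Need (k/2 + 1/2)·f(k+1) − (1)·f(k) = k**2 + 4*k/3 - 1/3.
Degrees (1,0,2) ⇒ d ≤ 1.
Match coefficients ⇒ f(k) = 2*(3*k + 4)/3.
Get s_k = R·t_k = (3*k + 4)*factorial(k)/2**k with R(k) = B(k−1)f(k)/C(k) = 2*(3*k + 4)/(3*k**2 + 4*k - 1).
s_(k+1) − s_k = (3*k**2 + 4*k - 1)*factorial(k)/(2*2**k) = t_k.
Telescope: S(n) = s_(n+1) − s_(2) = 2**(-n - 1)*(3*n + 7)*factorial(n + 1) − (5) = (-10*2**n + 3*n**2*factorial(n) + 10*n*factorial(n) + 7*factorial(n))/(2*2**n).

S(n) = (-10*2**n + 3*n**2*factorial(n) + 10*n*factorial(n) + 7*factorial(n))/(2*2**n)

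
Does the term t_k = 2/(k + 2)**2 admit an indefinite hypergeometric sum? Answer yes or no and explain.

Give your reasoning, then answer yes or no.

The ratio is (k + 2)**2/(k + 3)**2.
A = k**2 + 4*k + 4, B = k**2 + 6*k + 9, C = 1.
f must satisfy (k**2 + 4*k + 4)·f(k+1) − (k**2 + 4*k + 4)·f(k) = 1.
Degrees (2,2,0) ⇒ d ≤ 0.
Generic f = c0 gives residual -1; -1 = 0 cannot hold, so t_k is not Gosper-summable.

No — the linear system for f has no solution.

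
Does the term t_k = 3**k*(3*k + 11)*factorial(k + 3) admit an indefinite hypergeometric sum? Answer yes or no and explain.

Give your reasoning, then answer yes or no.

Step 1: r(k) = 3*(k + 4)*(3*k + 14)/(3*k + 11).
Factor: A=3*k + 12; B=1; C=k + 11/3.
Need (3*k + 12)·f(k+1) − (1)·f(k) = k + 11/3.
d = 0 from the (1,0,1) case.
Solve for f: f(k) = 1/3 (degree 0 ≤ 0).
Then R = B(k−1)f/C = 1/(3*k + 11), so s_k = R(k)·t_k = 3**k*factorial(k + 3).
s_(k+1) − s_k = 3**k*(3*k + 11)*factorial(k + 3) = t_k.

Yes. s_k = 3**k*factorial(k + 3).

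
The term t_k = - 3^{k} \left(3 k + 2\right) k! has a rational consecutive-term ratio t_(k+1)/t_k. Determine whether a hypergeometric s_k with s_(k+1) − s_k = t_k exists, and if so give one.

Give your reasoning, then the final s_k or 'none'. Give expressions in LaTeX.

s_k = - 3^{k} k!

r(k) = 3*(k + 1)*(3*k + 5)/(3*k + 2) after simplifying.
Gosper form: A/B · C(k+1)/C(k) with A=3*k + 3, B=1, C=k + 2/3.
Set up (3*k + 3)·f(k+1) − (1)·f(k) − (k + 2/3) = 0.
deg f ≤ 0 (via 1,0,1).
Match coefficients ⇒ f(k) = 1/3.
So s_k = (B(k−1)f/C)·t_k = (1/(3*k + 2))·t_k = -3**k*factorial(k).
s_(k+1) − s_k = -3**k*(3*k + 2)*factorial(k) = t_k.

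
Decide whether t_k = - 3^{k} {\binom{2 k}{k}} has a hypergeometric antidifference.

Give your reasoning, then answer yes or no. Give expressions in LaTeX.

No — key equation has no polynomial f.

r(k) = 6*(2*k + 1)/(k + 1) after simplifying.
Gosper form: A/B · C(k+1)/C(k) with A=12*k + 6, B=k + 1, C=1.
f must satisfy (12*k + 6)·f(k+1) − (k)·f(k) = 1.
Bound: deg f ≤ -1.
deg f ≤ -1 is impossible — no certificate.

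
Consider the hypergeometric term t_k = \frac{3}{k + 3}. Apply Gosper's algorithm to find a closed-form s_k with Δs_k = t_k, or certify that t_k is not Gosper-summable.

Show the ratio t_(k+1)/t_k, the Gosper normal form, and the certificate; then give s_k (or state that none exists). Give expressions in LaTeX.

Step 1: r(k) = (k + 3)/(k + 4).
Gosper form: A/B · C(k+1)/C(k) with A=k + 3, B=k + 4, C=1.
Key eq: (k + 3)·f(k+1) = (k + 3)·f(k) + (1).
Bound: deg f ≤ 0.
Generic f = c0 gives residual -1; -1 = 0 cannot hold, so t_k is not Gosper-summable.

no hypergeometric antidifference exists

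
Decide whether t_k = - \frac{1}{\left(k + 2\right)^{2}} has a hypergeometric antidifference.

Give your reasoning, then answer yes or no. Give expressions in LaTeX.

No — the linear system for f has no solution.

t_(k+1)/t_k = (k + 2)**2/(k + 3)**2.
So A=k**2 + 4*k + 4 and B=k**2 + 6*k + 9, with C=1.
Solve (k**2 + 4*k + 4)·f(k+1) − (k**2 + 4*k + 4)·f(k) = 1.
Degrees (2,2,0) ⇒ d ≤ 0.
Generic f = c0 gives residual -1; -1 = 0 cannot hold, so t_k is not Gosper-summable.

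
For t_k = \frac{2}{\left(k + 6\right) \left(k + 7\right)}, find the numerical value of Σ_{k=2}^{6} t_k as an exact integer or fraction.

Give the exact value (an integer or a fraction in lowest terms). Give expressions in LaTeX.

Σ = 5/52

Ratio r(k) = (k + 6)/(k + 8).
Factor: A=k + 6; B=k + 8; C=1.
Key eq: (k + 6)·f(k+1) = (k + 7)·f(k) + (1).
d = 1 from the (1,1,0) case.
Solving with deg f ≤ 1: f(k) = k/6.
R(k) = B(k−1)·f(k)/C(k) = k*(k + 7)/6; s_k = R·t_k = k/(3*(k + 6)).
Δs = 2/(k**2 + 13*k + 42), as required.
Telescoping: Σ = s_(7) − s_(2) = 7/39 − (1/12) = 5/52.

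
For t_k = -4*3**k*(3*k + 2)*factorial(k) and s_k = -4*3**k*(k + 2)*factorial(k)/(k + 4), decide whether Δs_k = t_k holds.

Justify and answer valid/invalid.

Invalid: residual 8*3**k*(3*k**2 + 14*k + 7)*factorial(k)/((k + 4)*(k + 5)) ≠ 0.

s_(k+1) = -12*3**k*(k + 3)*factorial(k + 1)/(k + 5)
s_(k+1) − s_k = -4*3**k*(3*k**3 + 23*k**2 + 50*k + 26)*factorial(k)/((k + 4)*(k + 5))
(s_(k+1) − s_k) − t_k = 8*3**k*(3*k**2 + 14*k + 7)*factorial(k)/((k + 4)*(k + 5))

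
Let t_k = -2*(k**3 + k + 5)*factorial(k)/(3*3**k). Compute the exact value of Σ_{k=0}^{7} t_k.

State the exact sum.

Σ = -558436/729

Step 1: r(k) = (k + 1)*(k + (k + 1)**3 + 6)/(3*(k**3 + k + 5)).
Gosper form: A/B · C(k+1)/C(k) with A=k/3 + 1/3, B=1, C=k**3 + k + 5.
f must satisfy (k/3 + 1/3)·f(k+1) − (1)·f(k) = k**3 + k + 5.
From deg A=1, deg B=0, deg C=3: d=2.
Coefficient equations give f(k) = 3*(k**2 - 2).
R(k) = B(k−1)·f(k)/C(k) = 3*(k**2 - 2)/(k**3 + k + 5); s_k = R·t_k = -2*(k**2 - 2)*factorial(k)/3**k.
s_(k+1) − s_k = -2*(k**3 + k + 5)*factorial(k)/(3*3**k) = t_k.
Σ_(k=0)^(7) t_k = s_(8) − s_(0) = -555520/729 − (4) = -558436/729.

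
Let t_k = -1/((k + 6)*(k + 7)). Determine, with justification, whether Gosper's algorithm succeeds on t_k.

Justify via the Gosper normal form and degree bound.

Yes. s_k = -k/(6*k + 36).

The ratio is (k + 6)/(k + 8).
Factor: A=k + 6; B=k + 8; C=1.
f must satisfy (k + 6)·f(k+1) − (k + 7)·f(k) = 1.
Bound: deg f ≤ 1.
Solving with deg f ≤ 1: f(k) = k/6.
Then R = B(k−1)f/C = k*(k + 7)/6, so s_k = R(k)·t_k = -k/(6*k + 36).
s_(k+1) − s_k = -1/(k**2 + 13*k + 42) = t_k.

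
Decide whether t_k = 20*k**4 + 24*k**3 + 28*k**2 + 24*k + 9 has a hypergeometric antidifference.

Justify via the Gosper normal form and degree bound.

Yes. s_k = k*(4*k**4 - 4*k**3 + 4*k**2 + 4*k + 1).

Ratio r(k) = (20*k**4 + 104*k**3 + 220*k**2 + 232*k + 105)/(20*k**4 + 24*k**3 + 28*k**2 + 24*k + 9).
So A=1 and B=1, with C=k**4 + 6*k**3/5 + 7*k**2/5 + 6*k/5 + 9/20.
Need (1)·f(k+1) − (1)·f(k) = k**4 + 6*k**3/5 + 7*k**2/5 + 6*k/5 + 9/20.
deg f ≤ 5 (via 0,0,4).
A polynomial solution: f(k) = k*(4*k**4 - 4*k**3 + 4*k**2 + 4*k + 1)/20.
Certificate R = B(k−1)f/C = k*(4*k**4 - 4*k**3 + 4*k**2 + 4*k + 1)/(20*k**4 + 24*k**3 + 28*k**2 + 24*k + 9) gives s_k = k*(4*k**4 - 4*k**3 + 4*k**2 + 4*k + 1).
Check: Δs_k = 20*k**4 + 24*k**3 + 28*k**2 + 24*k + 9. ✓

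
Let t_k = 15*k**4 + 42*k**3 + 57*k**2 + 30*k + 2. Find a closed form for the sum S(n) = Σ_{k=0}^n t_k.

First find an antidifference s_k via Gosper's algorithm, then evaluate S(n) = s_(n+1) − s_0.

S(n) = 3*n**5 + 18*n**4 + 45*n**3 + 54*n**2 + 26*n + 2

Ratio r(k) = (15*k**4 + 102*k**3 + 273*k**2 + 330*k + 146)/(15*k**4 + 42*k**3 + 57*k**2 + 30*k + 2).
A = 1, B = 1, C = k**4 + 14*k**3/5 + 19*k**2/5 + 2*k + 2/15.
Set up (1)·f(k+1) − (1)·f(k) − (k**4 + 14*k**3/5 + 19*k**2/5 + 2*k + 2/15) = 0.
Degrees (0,0,4) ⇒ d ≤ 5.
Solve for f: f(k) = k*(3*k**4 + 3*k**3 + 3*k**2 - 3*k - 4)/15 (degree 5 ≤ 5).
Certificate R = B(k−1)f/C = k*(3*k**4 + 3*k**3 + 3*k**2 - 3*k - 4)/(15*k**4 + 42*k**3 + 57*k**2 + 30*k + 2) gives s_k = k*(3*k**4 + 3*k**3 + 3*k**2 - 3*k - 4).
Δs = 15*k**4 + 42*k**3 + 57*k**2 + 30*k + 2, as required.
Σ_(k=0)^n t_k = s_(n+1) − s_(0) = (3*n**5 + 18*n**4 + 45*n**3 + 54*n**2 + 26*n + 2) − (0), i.e. 3*n**5 + 18*n**4 + 45*n**3 + 54*n**2 + 26*n + 2.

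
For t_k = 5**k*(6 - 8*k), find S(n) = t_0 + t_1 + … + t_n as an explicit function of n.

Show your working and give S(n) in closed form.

Step 1: r(k) = 5*(4*k + 1)/(4*k - 3).
Factor: A=5; B=1; C=k - 3/4.
Set up (5)·f(k+1) − (1)·f(k) − (k - 3/4) = 0.
deg f ≤ 1 (via 0,0,1).
Solving with deg f ≤ 1: f(k) = (k - 2)/4.
Get s_k = R·t_k = 2*5**k*(2 - k) with R(k) = B(k−1)f(k)/C(k) = (k - 2)/(4*k - 3).
Δs = 5**k*(6 - 8*k), as required.
Σ_(k=0)^n t_k = s_(n+1) − s_(0) = (10*5**n*(1 - n)) − (4), i.e. -10*5**n*n + 10*5**n - 4.

S(n) = -10*5**n*n + 10*5**n - 4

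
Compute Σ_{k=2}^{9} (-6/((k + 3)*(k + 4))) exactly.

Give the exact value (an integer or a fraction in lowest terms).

Compute t_(k+1)/t_k: get (k + 3)/(k + 5).
Take A(k)=k + 3, B(k)=k + 5, C(k)=1.
Need (k + 3)·f(k+1) − (k + 4)·f(k) = 1.
From deg A=1, deg B=1, deg C=0: d=1.
Coefficient equations give f(k) = k/3.
R(k) = B(k−1)·f(k)/C(k) = k*(k + 4)/3; s_k = R·t_k = -2*k/(k + 3).
s_(k+1) − s_k = -6/(k**2 + 7*k + 12) = t_k.
Telescoping: Σ = s_(10) − s_(2) = -20/13 − (-4/5) = -48/65.

Σ = -48/65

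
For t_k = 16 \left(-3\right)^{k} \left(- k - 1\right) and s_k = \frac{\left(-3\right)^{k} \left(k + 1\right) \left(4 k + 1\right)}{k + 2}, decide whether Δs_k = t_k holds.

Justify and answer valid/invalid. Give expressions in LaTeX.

Invalid: residual \frac{\left(-3\right)^{k} \left(16 k^{2} + 52 k + 33\right)}{k^{2} + 5 k + 6} ≠ 0.

s_(k+1) = (-3)**(k + 1)*(k + 2)*(4*k + 5)/(k + 3)
s_(k+1) − s_k = (-3)**k*(-16*k**3 - 80*k**2 - 124*k - 63)/(k**2 + 5*k + 6)
(s_(k+1) − s_k) − t_k = (-3)**k*(16*k**2 + 52*k + 33)/(k**2 + 5*k + 6)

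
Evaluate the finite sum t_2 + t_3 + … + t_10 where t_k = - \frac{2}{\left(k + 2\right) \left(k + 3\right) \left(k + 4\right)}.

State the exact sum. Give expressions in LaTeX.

Σ = -81/1820

Step 1: r(k) = (k + 2)/(k + 5).
Factor: A=k + 2; B=k + 5; C=1.
Solve (k + 2)·f(k+1) − (k + 4)·f(k) = 1.
Bound: deg f ≤ 2.
Coefficient equations give f(k) = k*(k + 5)/12.
Then R = B(k−1)f/C = k*(k + 4)*(k + 5)/12, so s_k = R(k)·t_k = k*(-k - 5)/(6*(k + 2)*(k + 3)).
Δs = -2/(k**3 + 9*k**2 + 26*k + 24), as required.
Σ_(k=2)^(10) t_k = s_(11) − s_(2) = -44/273 − (-7/60) = -81/1820.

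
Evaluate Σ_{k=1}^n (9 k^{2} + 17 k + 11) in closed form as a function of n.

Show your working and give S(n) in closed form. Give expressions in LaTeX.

S(n) = n \left(3 n^{2} + 13 n + 21\right)

Compute t_(k+1)/t_k: get (9*k**2 + 35*k + 37)/(9*k**2 + 17*k + 11).
A = 1, B = 1, C = k**2 + 17*k/9 + 11/9.
Solve (1)·f(k+1) − (1)·f(k) = k**2 + 17*k/9 + 11/9.
deg f ≤ 3 (via 0,0,2).
A polynomial solution: f(k) = k*(3*k**2 + 4*k + 4)/9.
So s_k = (B(k−1)f/C)·t_k = (k*(3*k**2 + 4*k + 4)/(9*k**2 + 17*k + 11))·t_k = k*(3*k**2 + 4*k + 4).
Δs = 9*k**2 + 17*k + 11, as required.
s_(n+1) = 3*n**3 + 13*n**2 + 21*n + 11 and s_(1) = 11, so S(n) = n*(3*n**2 + 13*n + 21).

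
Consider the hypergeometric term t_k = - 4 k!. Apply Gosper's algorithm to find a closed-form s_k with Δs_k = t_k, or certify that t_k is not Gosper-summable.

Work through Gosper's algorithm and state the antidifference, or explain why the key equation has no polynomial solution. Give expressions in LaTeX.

Step 1: r(k) = k + 1.
A = k + 1, B = 1, C = 1.
f must satisfy (k + 1)·f(k+1) − (1)·f(k) = 1.
From deg A=1, deg B=0, deg C=0: d=-1.
d = -1 < 0 ⇒ no nonzero polynomial f; not summable.

none (Gosper's algorithm certifies no s_k)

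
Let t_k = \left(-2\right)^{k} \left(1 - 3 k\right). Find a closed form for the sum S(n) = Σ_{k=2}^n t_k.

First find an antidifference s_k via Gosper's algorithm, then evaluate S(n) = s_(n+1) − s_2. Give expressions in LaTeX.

S(n) = - 2 \left(-2\right)^{n} n - 4

The ratio is 2*(-3*k - 2)/(3*k - 1).
Take A(k)=-2, B(k)=1, C(k)=k - 1/3.
Set up (-2)·f(k+1) − (1)·f(k) − (k - 1/3) = 0.
deg f ≤ 1 (via 0,0,1).
Solving with deg f ≤ 1: f(k) = -(k - 1)/3.
Then R = B(k−1)f/C = -(k - 1)/(3*k - 1), so s_k = R(k)·t_k = (-2)**k*(k - 1).
Δs = (-2)**k*(1 - 3*k), as required.
s_(n+1) = (-2)**(n + 1)*n and s_(2) = 4, so S(n) = -2*(-2)**n*n - 4.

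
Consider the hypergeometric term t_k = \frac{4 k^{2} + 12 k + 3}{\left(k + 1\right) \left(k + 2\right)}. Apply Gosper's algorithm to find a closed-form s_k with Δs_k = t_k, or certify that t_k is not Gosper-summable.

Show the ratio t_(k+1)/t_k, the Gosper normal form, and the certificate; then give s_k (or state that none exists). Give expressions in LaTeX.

s_k = \frac{k \left(4 k - 1\right)}{k + 1}

t_(k+1)/t_k = (k + 1)*(12*k + 4*(k + 1)**2 + 15)/((k + 3)*(4*k**2 + 12*k + 3)).
Normal form (A,B,C) = (k + 1, k + 3, k**2 + 3*k + 3/4).
f must satisfy (k + 1)·f(k+1) − (k + 2)·f(k) = k**2 + 3*k + 3/4.
From deg A=1, deg B=1, deg C=2: d=2.
Coefficient equations give f(k) = k*(4*k - 1)/4.
R(k) = B(k−1)·f(k)/C(k) = k*(k + 2)*(4*k - 1)/(4*k**2 + 12*k + 3); s_k = R·t_k = k*(4*k - 1)/(k + 1).
s_(k+1) − s_k = (4*k**2 + 12*k + 3)/(k**2 + 3*k + 2) = t_k.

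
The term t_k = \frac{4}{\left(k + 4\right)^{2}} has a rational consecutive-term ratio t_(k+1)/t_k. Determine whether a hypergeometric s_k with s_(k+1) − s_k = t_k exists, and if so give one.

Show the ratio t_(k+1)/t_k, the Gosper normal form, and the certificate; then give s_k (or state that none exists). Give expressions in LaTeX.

no hypergeometric antidifference exists

Step 1: r(k) = (k + 4)**2/(k + 5)**2.
Gosper form: A/B · C(k+1)/C(k) with A=k**2 + 8*k + 16, B=k**2 + 10*k + 25, C=1.
f must satisfy (k**2 + 8*k + 16)·f(k+1) − (k**2 + 8*k + 16)·f(k) = 1.
Degrees (2,2,0) ⇒ d ≤ 0.
Write f(k) = c0. Then LHS − RHS = -1, requiring -1 = 0: contradictory. No certificate.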